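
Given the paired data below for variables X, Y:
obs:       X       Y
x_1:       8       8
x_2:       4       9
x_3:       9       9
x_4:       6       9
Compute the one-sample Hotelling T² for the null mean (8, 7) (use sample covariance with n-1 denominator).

Step 1 — sample mean vector:
  mean(X) = (8 + 4 + 9 + 6) / 4 = 27/4 = 6.75
  mean(Y) = (8 + 9 + 9 + 9) / 4 = 35/4 = 8.75
  x̄ = (6.75, 8.75),  deviation x̄ - mu_0 = (6.75, 8.75) - (8, 7) = (-1.25, 1.75).

Step 2 — sample covariance matrix, S[i,j] = (1/(n-1)) · Σ_k (x_{k,i} - mean_i) · (x_{k,j} - mean_j), divisor n-1 = 3:
  S[X,X] = ((1.25)·(1.25) + (-2.75)·(-2.75) + (2.25)·(2.25) + (-0.75)·(-0.75)) / 3 = 14.75/3 = 4.9167
  S[X,Y] = ((1.25)·(-0.75) + (-2.75)·(0.25) + (2.25)·(0.25) + (-0.75)·(0.25)) / 3 = -1.25/3 = -0.4167
  S[Y,Y] = ((-0.75)·(-0.75) + (0.25)·(0.25) + (0.25)·(0.25) + (0.25)·(0.25)) / 3 = 0.75/3 = 0.25
  S = [[4.9167, -0.4167],
 [-0.4167, 0.25]].

Step 3 — invert S. det(S) = 4.9167·0.25 - (-0.4167)² = 1.0556.
  S^{-1} = (1/det) · [[d, -b], [-b, a]] = [[0.2368, 0.3947],
 [0.3947, 4.6579]].

Step 4 — quadratic form (x̄ - mu_0)^T · S^{-1} · (x̄ - mu_0):
  S^{-1} · (x̄ - mu_0) = (0.3947, 7.6579),
  (x̄ - mu_0)^T · [...] = (-1.25)·(0.3947) + (1.75)·(7.6579) = 12.9079.

Step 5 — scale by n: T² = 4 · 12.9079 = 51.6316.

T² ≈ 51.6316


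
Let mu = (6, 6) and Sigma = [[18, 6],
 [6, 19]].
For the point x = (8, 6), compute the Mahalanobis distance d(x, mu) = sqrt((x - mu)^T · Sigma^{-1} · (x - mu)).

Step 1 — centre the observation: (x - mu) = (2, 0).

Step 2 — invert Sigma. det(Sigma) = 18·19 - (6)² = 306.
  Sigma^{-1} = (1/det) · [[d, -b], [-b, a]] = [[0.0621, -0.0196],
 [-0.0196, 0.0588]].

Step 3 — form the quadratic (x - mu)^T · Sigma^{-1} · (x - mu):
  Sigma^{-1} · (x - mu) = (0.1242, -0.0392).
  (x - mu)^T · [Sigma^{-1} · (x - mu)] = (2)·(0.1242) + (0)·(-0.0392) = 0.2484.

Step 4 — take square root: d = √(0.2484) ≈ 0.4984.

d(x, mu) = √(0.2484) ≈ 0.4984


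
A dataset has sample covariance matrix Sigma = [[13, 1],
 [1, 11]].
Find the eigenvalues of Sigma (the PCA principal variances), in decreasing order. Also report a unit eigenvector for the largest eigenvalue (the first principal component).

Step 1 — characteristic polynomial of 2×2 Sigma:
  det(Sigma - λI) = λ² - trace · λ + det = 0.
  trace = 13 + 11 = 24, det = 13·11 - (1)² = 142.
Step 2 — discriminant:
  Δ = trace² - 4·det = 576 - 568 = 8.
Step 3 — eigenvalues:
  λ = (trace ± √Δ)/2 = (24 ± 2.8284)/2,
  λ_1 = 13.4142,  λ_2 = 10.5858.

Step 4 — unit eigenvector for λ_1: solve (Sigma - λ_1 I)v = 0. First row:
  (13 - 13.4142)·v_x + (1)·v_y = 0, i.e. (-0.4142)·v_x + (1)·v_y = 0,
  so v ∝ (b, λ_1 - a) = (1, 0.4142) = u.
  ||u|| = √((1)² + (0.4142)²) = √(1.1716) ≈ 1.0824,
  v_1 = u/||u|| ≈ (0.9239, 0.3827) (||v_1|| = 1).

λ_1 = 13.4142,  λ_2 = 10.5858;  v_1 ≈ (0.9239, 0.3827)


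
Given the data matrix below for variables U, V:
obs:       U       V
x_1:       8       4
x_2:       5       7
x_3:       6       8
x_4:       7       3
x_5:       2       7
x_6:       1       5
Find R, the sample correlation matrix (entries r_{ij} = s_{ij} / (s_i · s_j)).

Step 1 — column means:
  mean(U) = (8 + 5 + 6 + 7 + 2 + 1) / 6 = 29/6 = 4.8333
  mean(V) = (4 + 7 + 8 + 3 + 7 + 5) / 6 = 34/6 = 5.6667

Step 2 — sample variances and covariances s[i,j] = (1/(n-1)) · Σ_k (x_{k,i} - mean_i) · (x_{k,j} - mean_j), with n-1 = 5:
  s[U,U] = ((3.1667)·(3.1667) + (0.1667)·(0.1667) + (1.1667)·(1.1667) + (2.1667)·(2.1667) + (-2.8333)·(-2.8333) + (-3.8333)·(-3.8333)) / 5 = 38.8333/5 = 7.7667
  s[U,V] = ((3.1667)·(-1.6667) + (0.1667)·(1.3333) + (1.1667)·(2.3333) + (2.1667)·(-2.6667) + (-2.8333)·(1.3333) + (-3.8333)·(-0.6667)) / 5 = -9.3333/5 = -1.8667
  s[V,V] = ((-1.6667)·(-1.6667) + (1.3333)·(1.3333) + (2.3333)·(2.3333) + (-2.6667)·(-2.6667) + (1.3333)·(1.3333) + (-0.6667)·(-0.6667)) / 5 = 19.3333/5 = 3.8667
  Sample standard deviations s_i = √(s[i,i]):
  s(U) = √(7.7667) = 2.7869
  s(V) = √(3.8667) = 1.9664

Step 3 — r_{ij} = s_{ij} / (s_i · s_j):
  r[U,U] = 1 (diagonal).
  r[U,V] = -1.8667 / (2.7869 · 1.9664) = -1.8667 / 5.4801 = -0.3406
  r[V,V] = 1 (diagonal).

R is symmetric with unit diagonal. Assembling:

R = [[1, -0.3406],
 [-0.3406, 1]]


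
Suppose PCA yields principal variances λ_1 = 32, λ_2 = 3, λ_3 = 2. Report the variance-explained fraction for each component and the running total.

Step 1 — total variance = trace(Sigma) = Σ λ_i = 32 + 3 + 2 = 37.

Step 2 — fraction explained by component i = λ_i / Σ λ:
  PC1: 32/37 = 0.8649
  PC2: 3/37 = 0.0811
  PC3: 2/37 = 0.0541

Step 3 — cumulative fraction after k components = (λ_1 + ... + λ_k) / Σ λ:
  k = 1: 32/37 = 0.8649
  k = 2: (32 + 3)/37 = 35/37 = 0.9459
  k = 3: (32 + 3 + 2)/37 = 37/37 = 1

Summary (fraction, with percent):

explained: PC1 0.8649 (86.49%), PC2 0.0811 (8.11%), PC3 0.0541 (5.41%);  cumulative: 0.8649, 0.9459, 1


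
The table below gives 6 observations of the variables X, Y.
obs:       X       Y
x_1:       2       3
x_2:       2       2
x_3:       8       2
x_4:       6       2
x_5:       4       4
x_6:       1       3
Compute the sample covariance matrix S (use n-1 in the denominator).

Step 1 — column means:
  mean(X) = (2 + 2 + 8 + 6 + 4 + 1) / 6 = 23/6 = 3.8333
  mean(Y) = (3 + 2 + 2 + 2 + 4 + 3) / 6 = 16/6 = 2.6667

Step 2 — sample covariance S[i,j] = (1/(n-1)) · Σ_k (x_{k,i} - mean_i) · (x_{k,j} - mean_j), with n-1 = 5.
  S[X,X] = ((-1.8333)·(-1.8333) + (-1.8333)·(-1.8333) + (4.1667)·(4.1667) + (2.1667)·(2.1667) + (0.1667)·(0.1667) + (-2.8333)·(-2.8333)) / 5 = 36.8333/5 = 7.3667
  S[X,Y] = ((-1.8333)·(0.3333) + (-1.8333)·(-0.6667) + (4.1667)·(-0.6667) + (2.1667)·(-0.6667) + (0.1667)·(1.3333) + (-2.8333)·(0.3333)) / 5 = -4.3333/5 = -0.8667
  S[Y,Y] = ((0.3333)·(0.3333) + (-0.6667)·(-0.6667) + (-0.6667)·(-0.6667) + (-0.6667)·(-0.6667) + (1.3333)·(1.3333) + (0.3333)·(0.3333)) / 5 = 3.3333/5 = 0.6667

S is symmetric (S[j,i] = S[i,j]). Assembling:

S = [[7.3667, -0.8667],
 [-0.8667, 0.6667]]


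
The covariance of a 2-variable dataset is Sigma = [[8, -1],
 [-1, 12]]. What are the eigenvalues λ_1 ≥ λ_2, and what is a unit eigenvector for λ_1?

Step 1 — characteristic polynomial of 2×2 Sigma:
  det(Sigma - λI) = λ² - trace · λ + det = 0.
  trace = 8 + 12 = 20, det = 8·12 - (-1)² = 95.
Step 2 — discriminant:
  Δ = trace² - 4·det = 400 - 380 = 20.
Step 3 — eigenvalues:
  λ = (trace ± √Δ)/2 = (20 ± 4.4721)/2,
  λ_1 = 12.2361,  λ_2 = 7.7639.

Step 4 — unit eigenvector for λ_1: solve (Sigma - λ_1 I)v = 0. First row:
  (8 - 12.2361)·v_x + (-1)·v_y = 0, i.e. (-4.2361)·v_x + (-1)·v_y = 0,
  so v ∝ (b, λ_1 - a) = (-1, 4.2361); multiply by -1 so the first entry is positive: u = (1, -4.2361).
  ||u|| = √((1)² + (-4.2361)²) = √(18.9443) ≈ 4.3525,
  v_1 = u/||u|| ≈ (0.2298, -0.9732) (||v_1|| = 1).

λ_1 = 12.2361,  λ_2 = 7.7639;  v_1 ≈ (0.2298, -0.9732)


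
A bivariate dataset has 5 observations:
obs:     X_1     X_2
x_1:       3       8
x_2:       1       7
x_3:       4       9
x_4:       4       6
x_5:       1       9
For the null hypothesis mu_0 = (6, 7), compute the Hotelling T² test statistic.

Step 1 — sample mean vector:
  mean(X_1) = (3 + 1 + 4 + 4 + 1) / 5 = 13/5 = 2.6
  mean(X_2) = (8 + 7 + 9 + 6 + 9) / 5 = 39/5 = 7.8
  x̄ = (2.6, 7.8),  deviation x̄ - mu_0 = (2.6, 7.8) - (6, 7) = (-3.4, 0.8).

Step 2 — sample covariance matrix, S[i,j] = (1/(n-1)) · Σ_k (x_{k,i} - mean_i) · (x_{k,j} - mean_j), divisor n-1 = 4:
  S[X_1,X_1] = ((0.4)·(0.4) + (-1.6)·(-1.6) + (1.4)·(1.4) + (1.4)·(1.4) + (-1.6)·(-1.6)) / 4 = 9.2/4 = 2.3
  S[X_1,X_2] = ((0.4)·(0.2) + (-1.6)·(-0.8) + (1.4)·(1.2) + (1.4)·(-1.8) + (-1.6)·(1.2)) / 4 = -1.4/4 = -0.35
  S[X_2,X_2] = ((0.2)·(0.2) + (-0.8)·(-0.8) + (1.2)·(1.2) + (-1.8)·(-1.8) + (1.2)·(1.2)) / 4 = 6.8/4 = 1.7
  S = [[2.3, -0.35],
 [-0.35, 1.7]].

Step 3 — invert S. det(S) = 2.3·1.7 - (-0.35)² = 3.7875.
  S^{-1} = (1/det) · [[d, -b], [-b, a]] = [[0.4488, 0.0924],
 [0.0924, 0.6073]].

Step 4 — quadratic form (x̄ - mu_0)^T · S^{-1} · (x̄ - mu_0):
  S^{-1} · (x̄ - mu_0) = (-1.4521, 0.1716),
  (x̄ - mu_0)^T · [...] = (-3.4)·(-1.4521) + (0.8)·(0.1716) = 5.0746.

Step 5 — scale by n: T² = 5 · 5.0746 = 25.3729.

T² ≈ 25.3729


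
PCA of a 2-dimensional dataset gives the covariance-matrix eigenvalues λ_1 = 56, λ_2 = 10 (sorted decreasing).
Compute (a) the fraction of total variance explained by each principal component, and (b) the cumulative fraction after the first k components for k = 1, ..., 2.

Step 1 — total variance = trace(Sigma) = Σ λ_i = 56 + 10 = 66.

Step 2 — fraction explained by component i = λ_i / Σ λ:
  PC1: 56/66 = 0.8485
  PC2: 10/66 = 0.1515

Step 3 — cumulative fraction after k components = (λ_1 + ... + λ_k) / Σ λ:
  k = 1: 56/66 = 0.8485
  k = 2: (56 + 10)/66 = 66/66 = 1

Summary (fraction, with percent):

explained: PC1 0.8485 (84.85%), PC2 0.1515 (15.15%);  cumulative: 0.8485, 1


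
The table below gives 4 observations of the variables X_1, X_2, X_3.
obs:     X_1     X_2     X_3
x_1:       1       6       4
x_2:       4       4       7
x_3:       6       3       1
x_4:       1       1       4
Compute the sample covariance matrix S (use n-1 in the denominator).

Step 1 — column means:
  mean(X_1) = (1 + 4 + 6 + 1) / 4 = 12/4 = 3
  mean(X_2) = (6 + 4 + 3 + 1) / 4 = 14/4 = 3.5
  mean(X_3) = (4 + 7 + 1 + 4) / 4 = 16/4 = 4

Step 2 — sample covariance S[i,j] = (1/(n-1)) · Σ_k (x_{k,i} - mean_i) · (x_{k,j} - mean_j), with n-1 = 3.
  S[X_1,X_1] = ((-2)·(-2) + (1)·(1) + (3)·(3) + (-2)·(-2)) / 3 = 18/3 = 6
  S[X_1,X_2] = ((-2)·(2.5) + (1)·(0.5) + (3)·(-0.5) + (-2)·(-2.5)) / 3 = -1/3 = -0.3333
  S[X_1,X_3] = ((-2)·(0) + (1)·(3) + (3)·(-3) + (-2)·(0)) / 3 = -6/3 = -2
  S[X_2,X_2] = ((2.5)·(2.5) + (0.5)·(0.5) + (-0.5)·(-0.5) + (-2.5)·(-2.5)) / 3 = 13/3 = 4.3333
  S[X_2,X_3] = ((2.5)·(0) + (0.5)·(3) + (-0.5)·(-3) + (-2.5)·(0)) / 3 = 3/3 = 1
  S[X_3,X_3] = ((0)·(0) + (3)·(3) + (-3)·(-3) + (0)·(0)) / 3 = 18/3 = 6

S is symmetric (S[j,i] = S[i,j]). Assembling:

S = [[6, -0.3333, -2],
 [-0.3333, 4.3333, 1],
 [-2, 1, 6]]


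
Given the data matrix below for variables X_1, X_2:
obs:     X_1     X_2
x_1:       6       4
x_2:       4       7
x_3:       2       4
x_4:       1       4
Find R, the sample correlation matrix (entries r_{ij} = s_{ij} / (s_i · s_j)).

Step 1 — column means:
  mean(X_1) = (6 + 4 + 2 + 1) / 4 = 13/4 = 3.25
  mean(X_2) = (4 + 7 + 4 + 4) / 4 = 19/4 = 4.75

Step 2 — sample variances and covariances s[i,j] = (1/(n-1)) · Σ_k (x_{k,i} - mean_i) · (x_{k,j} - mean_j), with n-1 = 3:
  s[X_1,X_1] = ((2.75)·(2.75) + (0.75)·(0.75) + (-1.25)·(-1.25) + (-2.25)·(-2.25)) / 3 = 14.75/3 = 4.9167
  s[X_1,X_2] = ((2.75)·(-0.75) + (0.75)·(2.25) + (-1.25)·(-0.75) + (-2.25)·(-0.75)) / 3 = 2.25/3 = 0.75
  s[X_2,X_2] = ((-0.75)·(-0.75) + (2.25)·(2.25) + (-0.75)·(-0.75) + (-0.75)·(-0.75)) / 3 = 6.75/3 = 2.25
  Sample standard deviations s_i = √(s[i,i]):
  s(X_1) = √(4.9167) = 2.2174
  s(X_2) = √(2.25) = 1.5

Step 3 — r_{ij} = s_{ij} / (s_i · s_j):
  r[X_1,X_1] = 1 (diagonal).
  r[X_1,X_2] = 0.75 / (2.2174 · 1.5) = 0.75 / 3.326 = 0.2255
  r[X_2,X_2] = 1 (diagonal).

R is symmetric with unit diagonal. Assembling:

R = [[1, 0.2255],
 [0.2255, 1]]


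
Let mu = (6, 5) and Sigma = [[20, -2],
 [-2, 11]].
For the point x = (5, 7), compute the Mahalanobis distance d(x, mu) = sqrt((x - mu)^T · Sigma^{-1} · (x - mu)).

Step 1 — centre the observation: (x - mu) = (-1, 2).

Step 2 — invert Sigma. det(Sigma) = 20·11 - (-2)² = 216.
  Sigma^{-1} = (1/det) · [[d, -b], [-b, a]] = [[0.0509, 0.0093],
 [0.0093, 0.0926]].

Step 3 — form the quadratic (x - mu)^T · Sigma^{-1} · (x - mu):
  Sigma^{-1} · (x - mu) = (-0.0324, 0.1759).
  (x - mu)^T · [Sigma^{-1} · (x - mu)] = (-1)·(-0.0324) + (2)·(0.1759) = 0.3843.

Step 4 — take square root: d = √(0.3843) ≈ 0.6199.

d(x, mu) = √(0.3843) ≈ 0.6199


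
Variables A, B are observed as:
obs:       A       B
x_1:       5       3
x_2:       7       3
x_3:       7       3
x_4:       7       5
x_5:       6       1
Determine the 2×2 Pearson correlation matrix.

Step 1 — column means:
  mean(A) = (5 + 7 + 7 + 7 + 6) / 5 = 32/5 = 6.4
  mean(B) = (3 + 3 + 3 + 5 + 1) / 5 = 15/5 = 3

Step 2 — sample variances and covariances s[i,j] = (1/(n-1)) · Σ_k (x_{k,i} - mean_i) · (x_{k,j} - mean_j), with n-1 = 4:
  s[A,A] = ((-1.4)·(-1.4) + (0.6)·(0.6) + (0.6)·(0.6) + (0.6)·(0.6) + (-0.4)·(-0.4)) / 4 = 3.2/4 = 0.8
  s[A,B] = ((-1.4)·(0) + (0.6)·(0) + (0.6)·(0) + (0.6)·(2) + (-0.4)·(-2)) / 4 = 2/4 = 0.5
  s[B,B] = ((0)·(0) + (0)·(0) + (0)·(0) + (2)·(2) + (-2)·(-2)) / 4 = 8/4 = 2
  Sample standard deviations s_i = √(s[i,i]):
  s(A) = √(0.8) = 0.8944
  s(B) = √(2) = 1.4142

Step 3 — r_{ij} = s_{ij} / (s_i · s_j):
  r[A,A] = 1 (diagonal).
  r[A,B] = 0.5 / (0.8944 · 1.4142) = 0.5 / 1.2649 = 0.3953
  r[B,B] = 1 (diagonal).

R is symmetric with unit diagonal. Assembling:

R = [[1, 0.3953],
 [0.3953, 1]]


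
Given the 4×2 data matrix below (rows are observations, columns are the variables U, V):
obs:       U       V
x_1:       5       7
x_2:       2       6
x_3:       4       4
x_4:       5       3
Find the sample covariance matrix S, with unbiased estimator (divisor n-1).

Step 1 — column means:
  mean(U) = (5 + 2 + 4 + 5) / 4 = 16/4 = 4
  mean(V) = (7 + 6 + 4 + 3) / 4 = 20/4 = 5

Step 2 — sample covariance S[i,j] = (1/(n-1)) · Σ_k (x_{k,i} - mean_i) · (x_{k,j} - mean_j), with n-1 = 3.
  S[U,U] = ((1)·(1) + (-2)·(-2) + (0)·(0) + (1)·(1)) / 3 = 6/3 = 2
  S[U,V] = ((1)·(2) + (-2)·(1) + (0)·(-1) + (1)·(-2)) / 3 = -2/3 = -0.6667
  S[V,V] = ((2)·(2) + (1)·(1) + (-1)·(-1) + (-2)·(-2)) / 3 = 10/3 = 3.3333

S is symmetric (S[j,i] = S[i,j]). Assembling:

S = [[2, -0.6667],
 [-0.6667, 3.3333]]


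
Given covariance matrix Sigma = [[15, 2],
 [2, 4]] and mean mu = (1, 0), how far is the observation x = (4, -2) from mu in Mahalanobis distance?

Step 1 — centre the observation: (x - mu) = (3, -2).

Step 2 — invert Sigma. det(Sigma) = 15·4 - (2)² = 56.
  Sigma^{-1} = (1/det) · [[d, -b], [-b, a]] = [[0.0714, -0.0357],
 [-0.0357, 0.2679]].

Step 3 — form the quadratic (x - mu)^T · Sigma^{-1} · (x - mu):
  Sigma^{-1} · (x - mu) = (0.2857, -0.6429).
  (x - mu)^T · [Sigma^{-1} · (x - mu)] = (3)·(0.2857) + (-2)·(-0.6429) = 2.1429.

Step 4 — take square root: d = √(2.1429) ≈ 1.4639.

d(x, mu) = √(2.1429) ≈ 1.4639


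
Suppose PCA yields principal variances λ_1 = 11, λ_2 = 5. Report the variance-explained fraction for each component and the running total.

Step 1 — total variance = trace(Sigma) = Σ λ_i = 11 + 5 = 16.

Step 2 — fraction explained by component i = λ_i / Σ λ:
  PC1: 11/16 = 0.6875
  PC2: 5/16 = 0.3125

Step 3 — cumulative fraction after k components = (λ_1 + ... + λ_k) / Σ λ:
  k = 1: 11/16 = 0.6875
  k = 2: (11 + 5)/16 = 16/16 = 1

Summary (fraction, with percent):

explained: PC1 0.6875 (68.75%), PC2 0.3125 (31.25%);  cumulative: 0.6875, 1


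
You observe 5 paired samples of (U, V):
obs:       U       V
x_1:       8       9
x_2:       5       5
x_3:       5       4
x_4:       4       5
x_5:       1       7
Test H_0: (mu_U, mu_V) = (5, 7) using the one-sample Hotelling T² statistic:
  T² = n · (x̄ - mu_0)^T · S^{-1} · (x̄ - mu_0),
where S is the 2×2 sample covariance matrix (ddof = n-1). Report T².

Step 1 — sample mean vector:
  mean(U) = (8 + 5 + 5 + 4 + 1) / 5 = 23/5 = 4.6
  mean(V) = (9 + 5 + 4 + 5 + 7) / 5 = 30/5 = 6
  x̄ = (4.6, 6),  deviation x̄ - mu_0 = (4.6, 6) - (5, 7) = (-0.4, -1).

Step 2 — sample covariance matrix, S[i,j] = (1/(n-1)) · Σ_k (x_{k,i} - mean_i) · (x_{k,j} - mean_j), divisor n-1 = 4:
  S[U,U] = ((3.4)·(3.4) + (0.4)·(0.4) + (0.4)·(0.4) + (-0.6)·(-0.6) + (-3.6)·(-3.6)) / 4 = 25.2/4 = 6.3
  S[U,V] = ((3.4)·(3) + (0.4)·(-1) + (0.4)·(-2) + (-0.6)·(-1) + (-3.6)·(1)) / 4 = 6/4 = 1.5
  S[V,V] = ((3)·(3) + (-1)·(-1) + (-2)·(-2) + (-1)·(-1) + (1)·(1)) / 4 = 16/4 = 4
  S = [[6.3, 1.5],
 [1.5, 4]].

Step 3 — invert S. det(S) = 6.3·4 - (1.5)² = 22.95.
  S^{-1} = (1/det) · [[d, -b], [-b, a]] = [[0.1743, -0.0654],
 [-0.0654, 0.2745]].

Step 4 — quadratic form (x̄ - mu_0)^T · S^{-1} · (x̄ - mu_0):
  S^{-1} · (x̄ - mu_0) = (-0.0044, -0.2484),
  (x̄ - mu_0)^T · [...] = (-0.4)·(-0.0044) + (-1)·(-0.2484) = 0.2501.

Step 5 — scale by n: T² = 5 · 0.2501 = 1.2505.

T² ≈ 1.2505


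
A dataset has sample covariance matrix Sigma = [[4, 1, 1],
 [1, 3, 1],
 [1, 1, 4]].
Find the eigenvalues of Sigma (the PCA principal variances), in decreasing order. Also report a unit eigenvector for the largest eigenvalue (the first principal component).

Step 1 — characteristic polynomial p(λ) = det(λI - Sigma) = λ³ - tr·λ² + c_1·λ - det, where tr = trace, c_1 = sum of the principal 2×2 minors, det = det(Sigma):
  tr = 4 + 3 + 4 = 11,
  c_1 = (4·3 - (1)²) + (4·4 - (1)²) + (3·4 - (1)²) = 11 + 15 + 11 = 37,
  det = 4·(3·4 - (1)²) - (1)·((1)·4 - (1)·(1)) + (1)·((1)·(1) - 3·(1)) = 4·(11) - (1)·(3) + (1)·(-2) = 39.
  So p(λ) = λ³ - 11λ² + 37λ - 39.
Step 2 — look for an integer root (rational root theorem: any rational root is an integer divisor of 39). Testing λ = 3:
  p(3) = 27 - 99 + 111 - 39 = 0  ✓
  Dividing out (λ - 3): p(λ) = (λ - 3)(λ² - 8λ + 13).
Step 3 — remaining eigenvalues from the quadratic λ² - 8λ + 13 = 0:
  Δ = 8² - 4·13 = 64 - 52 = 12,  λ = (8 ± √12)/2 = (8 ± 3.4641)/2 ≈ 5.7321 or 2.2679.
  Sorted: λ_1 = 5.7321,  λ_2 = 3,  λ_3 = 2.2679  (check: sum = 11 = tr ✓).

Step 4 — unit eigenvector for λ_1 ≈ 5.7321: v spans the null space of (Sigma - λ_1 I), whose rows are
  r_1 = (-1.7321, 1, 1),  r_2 = (1, -2.7321, 1),  r_3 = (1, 1, -1.7321).
  v is orthogonal to every row, so take v ∝ r_1 × r_2 = ((1)·(1) - (1)·(-2.7321), (1)·(1) - (-1.7321)·(1), (-1.7321)·(-2.7321) - (1)·(1)) ≈ (3.7321, 2.7321, 3.7321).
  Let u = (3.7321, 2.7321, 3.7321).
  ||u|| = √((3.7321)² + (2.7321)² + (3.7321)²) = √(35.3205) ≈ 5.9431,  v_1 = u/||u|| ≈ (0.628, 0.4597, 0.628) (||v_1|| = 1).

λ_1 = 5.7321,  λ_2 = 3,  λ_3 = 2.2679;  v_1 ≈ (0.628, 0.4597, 0.628)


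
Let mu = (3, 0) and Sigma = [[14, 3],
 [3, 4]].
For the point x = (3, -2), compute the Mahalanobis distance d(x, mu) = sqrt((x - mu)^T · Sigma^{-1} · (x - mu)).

Step 1 — centre the observation: (x - mu) = (0, -2).

Step 2 — invert Sigma. det(Sigma) = 14·4 - (3)² = 47.
  Sigma^{-1} = (1/det) · [[d, -b], [-b, a]] = [[0.0851, -0.0638],
 [-0.0638, 0.2979]].

Step 3 — form the quadratic (x - mu)^T · Sigma^{-1} · (x - mu):
  Sigma^{-1} · (x - mu) = (0.1277, -0.5957).
  (x - mu)^T · [Sigma^{-1} · (x - mu)] = (0)·(0.1277) + (-2)·(-0.5957) = 1.1915.

Step 4 — take square root: d = √(1.1915) ≈ 1.0916.

d(x, mu) = √(1.1915) ≈ 1.0916


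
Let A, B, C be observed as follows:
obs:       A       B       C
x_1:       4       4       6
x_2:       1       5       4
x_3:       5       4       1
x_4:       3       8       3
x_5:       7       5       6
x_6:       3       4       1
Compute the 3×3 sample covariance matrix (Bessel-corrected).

Step 1 — column means:
  mean(A) = (4 + 1 + 5 + 3 + 7 + 3) / 6 = 23/6 = 3.8333
  mean(B) = (4 + 5 + 4 + 8 + 5 + 4) / 6 = 30/6 = 5
  mean(C) = (6 + 4 + 1 + 3 + 6 + 1) / 6 = 21/6 = 3.5

Step 2 — sample covariance S[i,j] = (1/(n-1)) · Σ_k (x_{k,i} - mean_i) · (x_{k,j} - mean_j), with n-1 = 5.
  S[A,A] = ((0.1667)·(0.1667) + (-2.8333)·(-2.8333) + (1.1667)·(1.1667) + (-0.8333)·(-0.8333) + (3.1667)·(3.1667) + (-0.8333)·(-0.8333)) / 5 = 20.8333/5 = 4.1667
  S[A,B] = ((0.1667)·(-1) + (-2.8333)·(0) + (1.1667)·(-1) + (-0.8333)·(3) + (3.1667)·(0) + (-0.8333)·(-1)) / 5 = -3/5 = -0.6
  S[A,C] = ((0.1667)·(2.5) + (-2.8333)·(0.5) + (1.1667)·(-2.5) + (-0.8333)·(-0.5) + (3.1667)·(2.5) + (-0.8333)·(-2.5)) / 5 = 6.5/5 = 1.3
  S[B,B] = ((-1)·(-1) + (0)·(0) + (-1)·(-1) + (3)·(3) + (0)·(0) + (-1)·(-1)) / 5 = 12/5 = 2.4
  S[B,C] = ((-1)·(2.5) + (0)·(0.5) + (-1)·(-2.5) + (3)·(-0.5) + (0)·(2.5) + (-1)·(-2.5)) / 5 = 1/5 = 0.2
  S[C,C] = ((2.5)·(2.5) + (0.5)·(0.5) + (-2.5)·(-2.5) + (-0.5)·(-0.5) + (2.5)·(2.5) + (-2.5)·(-2.5)) / 5 = 25.5/5 = 5.1

S is symmetric (S[j,i] = S[i,j]). Assembling:

S = [[4.1667, -0.6, 1.3],
 [-0.6, 2.4, 0.2],
 [1.3, 0.2, 5.1]]


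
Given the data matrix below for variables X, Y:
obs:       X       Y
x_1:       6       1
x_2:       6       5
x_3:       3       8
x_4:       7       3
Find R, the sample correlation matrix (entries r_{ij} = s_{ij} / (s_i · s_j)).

Step 1 — column means:
  mean(X) = (6 + 6 + 3 + 7) / 4 = 22/4 = 5.5
  mean(Y) = (1 + 5 + 8 + 3) / 4 = 17/4 = 4.25

Step 2 — sample variances and covariances s[i,j] = (1/(n-1)) · Σ_k (x_{k,i} - mean_i) · (x_{k,j} - mean_j), with n-1 = 3:
  s[X,X] = ((0.5)·(0.5) + (0.5)·(0.5) + (-2.5)·(-2.5) + (1.5)·(1.5)) / 3 = 9/3 = 3
  s[X,Y] = ((0.5)·(-3.25) + (0.5)·(0.75) + (-2.5)·(3.75) + (1.5)·(-1.25)) / 3 = -12.5/3 = -4.1667
  s[Y,Y] = ((-3.25)·(-3.25) + (0.75)·(0.75) + (3.75)·(3.75) + (-1.25)·(-1.25)) / 3 = 26.75/3 = 8.9167
  Sample standard deviations s_i = √(s[i,i]):
  s(X) = √(3) = 1.7321
  s(Y) = √(8.9167) = 2.9861

Step 3 — r_{ij} = s_{ij} / (s_i · s_j):
  r[X,X] = 1 (diagonal).
  r[X,Y] = -4.1667 / (1.7321 · 2.9861) = -4.1667 / 5.172 = -0.8056
  r[Y,Y] = 1 (diagonal).

R is symmetric with unit diagonal. Assembling:

R = [[1, -0.8056],
 [-0.8056, 1]]


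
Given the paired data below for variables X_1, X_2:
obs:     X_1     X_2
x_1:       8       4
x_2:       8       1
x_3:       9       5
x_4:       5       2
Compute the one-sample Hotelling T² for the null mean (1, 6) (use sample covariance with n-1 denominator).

Step 1 — sample mean vector:
  mean(X_1) = (8 + 8 + 9 + 5) / 4 = 30/4 = 7.5
  mean(X_2) = (4 + 1 + 5 + 2) / 4 = 12/4 = 3
  x̄ = (7.5, 3),  deviation x̄ - mu_0 = (7.5, 3) - (1, 6) = (6.5, -3).

Step 2 — sample covariance matrix, S[i,j] = (1/(n-1)) · Σ_k (x_{k,i} - mean_i) · (x_{k,j} - mean_j), divisor n-1 = 3:
  S[X_1,X_1] = ((0.5)·(0.5) + (0.5)·(0.5) + (1.5)·(1.5) + (-2.5)·(-2.5)) / 3 = 9/3 = 3
  S[X_1,X_2] = ((0.5)·(1) + (0.5)·(-2) + (1.5)·(2) + (-2.5)·(-1)) / 3 = 5/3 = 1.6667
  S[X_2,X_2] = ((1)·(1) + (-2)·(-2) + (2)·(2) + (-1)·(-1)) / 3 = 10/3 = 3.3333
  S = [[3, 1.6667],
 [1.6667, 3.3333]].

Step 3 — invert S. det(S) = 3·3.3333 - (1.6667)² = 7.2222.
  S^{-1} = (1/det) · [[d, -b], [-b, a]] = [[0.4615, -0.2308],
 [-0.2308, 0.4154]].

Step 4 — quadratic form (x̄ - mu_0)^T · S^{-1} · (x̄ - mu_0):
  S^{-1} · (x̄ - mu_0) = (3.6923, -2.7462),
  (x̄ - mu_0)^T · [...] = (6.5)·(3.6923) + (-3)·(-2.7462) = 32.2385.

Step 5 — scale by n: T² = 4 · 32.2385 = 128.9538.

T² ≈ 128.9538


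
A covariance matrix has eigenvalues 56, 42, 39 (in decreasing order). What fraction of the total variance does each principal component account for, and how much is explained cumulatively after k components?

Step 1 — total variance = trace(Sigma) = Σ λ_i = 56 + 42 + 39 = 137.

Step 2 — fraction explained by component i = λ_i / Σ λ:
  PC1: 56/137 = 0.4088
  PC2: 42/137 = 0.3066
  PC3: 39/137 = 0.2847

Step 3 — cumulative fraction after k components = (λ_1 + ... + λ_k) / Σ λ:
  k = 1: 56/137 = 0.4088
  k = 2: (56 + 42)/137 = 98/137 = 0.7153
  k = 3: (56 + 42 + 39)/137 = 137/137 = 1

Summary (fraction, with percent):

explained: PC1 0.4088 (40.88%), PC2 0.3066 (30.66%), PC3 0.2847 (28.47%);  cumulative: 0.4088, 0.7153, 1


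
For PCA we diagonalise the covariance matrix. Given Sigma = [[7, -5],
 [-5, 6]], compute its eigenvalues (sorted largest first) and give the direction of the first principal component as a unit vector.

Step 1 — characteristic polynomial of 2×2 Sigma:
  det(Sigma - λI) = λ² - trace · λ + det = 0.
  trace = 7 + 6 = 13, det = 7·6 - (-5)² = 17.
Step 2 — discriminant:
  Δ = trace² - 4·det = 169 - 68 = 101.
Step 3 — eigenvalues:
  λ = (trace ± √Δ)/2 = (13 ± 10.0499)/2,
  λ_1 = 11.5249,  λ_2 = 1.4751.

Step 4 — unit eigenvector for λ_1: solve (Sigma - λ_1 I)v = 0. First row:
  (7 - 11.5249)·v_x + (-5)·v_y = 0, i.e. (-4.5249)·v_x + (-5)·v_y = 0,
  so v ∝ (b, λ_1 - a) = (-5, 4.5249); multiply by -1 so the first entry is positive: u = (5, -4.5249).
  ||u|| = √((5)² + (-4.5249)²) = √(45.4751) ≈ 6.7435,
  v_1 = u/||u|| ≈ (0.7415, -0.671) (||v_1|| = 1).

λ_1 = 11.5249,  λ_2 = 1.4751;  v_1 ≈ (0.7415, -0.671)


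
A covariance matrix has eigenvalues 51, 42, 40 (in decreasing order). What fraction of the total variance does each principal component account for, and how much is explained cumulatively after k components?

Step 1 — total variance = trace(Sigma) = Σ λ_i = 51 + 42 + 40 = 133.

Step 2 — fraction explained by component i = λ_i / Σ λ:
  PC1: 51/133 = 0.3835
  PC2: 42/133 = 0.3158
  PC3: 40/133 = 0.3008

Step 3 — cumulative fraction after k components = (λ_1 + ... + λ_k) / Σ λ:
  k = 1: 51/133 = 0.3835
  k = 2: (51 + 42)/133 = 93/133 = 0.6992
  k = 3: (51 + 42 + 40)/133 = 133/133 = 1

Summary (fraction, with percent):

explained: PC1 0.3835 (38.35%), PC2 0.3158 (31.58%), PC3 0.3008 (30.08%);  cumulative: 0.3835, 0.6992, 1


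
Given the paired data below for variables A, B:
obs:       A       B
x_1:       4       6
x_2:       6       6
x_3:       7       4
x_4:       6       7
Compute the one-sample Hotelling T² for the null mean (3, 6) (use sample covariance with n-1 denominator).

Step 1 — sample mean vector:
  mean(A) = (4 + 6 + 7 + 6) / 4 = 23/4 = 5.75
  mean(B) = (6 + 6 + 4 + 7) / 4 = 23/4 = 5.75
  x̄ = (5.75, 5.75),  deviation x̄ - mu_0 = (5.75, 5.75) - (3, 6) = (2.75, -0.25).

Step 2 — sample covariance matrix, S[i,j] = (1/(n-1)) · Σ_k (x_{k,i} - mean_i) · (x_{k,j} - mean_j), divisor n-1 = 3:
  S[A,A] = ((-1.75)·(-1.75) + (0.25)·(0.25) + (1.25)·(1.25) + (0.25)·(0.25)) / 3 = 4.75/3 = 1.5833
  S[A,B] = ((-1.75)·(0.25) + (0.25)·(0.25) + (1.25)·(-1.75) + (0.25)·(1.25)) / 3 = -2.25/3 = -0.75
  S[B,B] = ((0.25)·(0.25) + (0.25)·(0.25) + (-1.75)·(-1.75) + (1.25)·(1.25)) / 3 = 4.75/3 = 1.5833
  S = [[1.5833, -0.75],
 [-0.75, 1.5833]].

Step 3 — invert S. det(S) = 1.5833·1.5833 - (-0.75)² = 1.9444.
  S^{-1} = (1/det) · [[d, -b], [-b, a]] = [[0.8143, 0.3857],
 [0.3857, 0.8143]].

Step 4 — quadratic form (x̄ - mu_0)^T · S^{-1} · (x̄ - mu_0):
  S^{-1} · (x̄ - mu_0) = (2.1429, 0.8571),
  (x̄ - mu_0)^T · [...] = (2.75)·(2.1429) + (-0.25)·(0.8571) = 5.6786.

Step 5 — scale by n: T² = 4 · 5.6786 = 22.7143.

T² ≈ 22.7143


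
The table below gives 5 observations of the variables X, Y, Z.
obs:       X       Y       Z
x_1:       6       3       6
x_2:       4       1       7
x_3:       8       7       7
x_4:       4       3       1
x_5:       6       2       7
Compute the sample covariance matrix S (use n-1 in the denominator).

Step 1 — column means:
  mean(X) = (6 + 4 + 8 + 4 + 6) / 5 = 28/5 = 5.6
  mean(Y) = (3 + 1 + 7 + 3 + 2) / 5 = 16/5 = 3.2
  mean(Z) = (6 + 7 + 7 + 1 + 7) / 5 = 28/5 = 5.6

Step 2 — sample covariance S[i,j] = (1/(n-1)) · Σ_k (x_{k,i} - mean_i) · (x_{k,j} - mean_j), with n-1 = 4.
  S[X,X] = ((0.4)·(0.4) + (-1.6)·(-1.6) + (2.4)·(2.4) + (-1.6)·(-1.6) + (0.4)·(0.4)) / 4 = 11.2/4 = 2.8
  S[X,Y] = ((0.4)·(-0.2) + (-1.6)·(-2.2) + (2.4)·(3.8) + (-1.6)·(-0.2) + (0.4)·(-1.2)) / 4 = 12.4/4 = 3.1
  S[X,Z] = ((0.4)·(0.4) + (-1.6)·(1.4) + (2.4)·(1.4) + (-1.6)·(-4.6) + (0.4)·(1.4)) / 4 = 9.2/4 = 2.3
  S[Y,Y] = ((-0.2)·(-0.2) + (-2.2)·(-2.2) + (3.8)·(3.8) + (-0.2)·(-0.2) + (-1.2)·(-1.2)) / 4 = 20.8/4 = 5.2
  S[Y,Z] = ((-0.2)·(0.4) + (-2.2)·(1.4) + (3.8)·(1.4) + (-0.2)·(-4.6) + (-1.2)·(1.4)) / 4 = 1.4/4 = 0.35
  S[Z,Z] = ((0.4)·(0.4) + (1.4)·(1.4) + (1.4)·(1.4) + (-4.6)·(-4.6) + (1.4)·(1.4)) / 4 = 27.2/4 = 6.8

S is symmetric (S[j,i] = S[i,j]). Assembling:

S = [[2.8, 3.1, 2.3],
 [3.1, 5.2, 0.35],
 [2.3, 0.35, 6.8]]


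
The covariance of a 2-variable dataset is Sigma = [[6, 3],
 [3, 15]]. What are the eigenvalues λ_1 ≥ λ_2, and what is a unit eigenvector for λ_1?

Step 1 — characteristic polynomial of 2×2 Sigma:
  det(Sigma - λI) = λ² - trace · λ + det = 0.
  trace = 6 + 15 = 21, det = 6·15 - (3)² = 81.
Step 2 — discriminant:
  Δ = trace² - 4·det = 441 - 324 = 117.
Step 3 — eigenvalues:
  λ = (trace ± √Δ)/2 = (21 ± 10.8167)/2,
  λ_1 = 15.9083,  λ_2 = 5.0917.

Step 4 — unit eigenvector for λ_1: solve (Sigma - λ_1 I)v = 0. First row:
  (6 - 15.9083)·v_x + (3)·v_y = 0, i.e. (-9.9083)·v_x + (3)·v_y = 0,
  so v ∝ (b, λ_1 - a) = (3, 9.9083) = u.
  ||u|| = √((3)² + (9.9083)²) = √(107.1749) ≈ 10.3525,
  v_1 = u/||u|| ≈ (0.2898, 0.9571) (||v_1|| = 1).

λ_1 = 15.9083,  λ_2 = 5.0917;  v_1 ≈ (0.2898, 0.9571)


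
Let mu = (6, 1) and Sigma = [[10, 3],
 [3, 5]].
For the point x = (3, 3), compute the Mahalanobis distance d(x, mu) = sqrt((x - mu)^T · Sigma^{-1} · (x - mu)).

Step 1 — centre the observation: (x - mu) = (-3, 2).

Step 2 — invert Sigma. det(Sigma) = 10·5 - (3)² = 41.
  Sigma^{-1} = (1/det) · [[d, -b], [-b, a]] = [[0.122, -0.0732],
 [-0.0732, 0.2439]].

Step 3 — form the quadratic (x - mu)^T · Sigma^{-1} · (x - mu):
  Sigma^{-1} · (x - mu) = (-0.5122, 0.7073).
  (x - mu)^T · [Sigma^{-1} · (x - mu)] = (-3)·(-0.5122) + (2)·(0.7073) = 2.9512.

Step 4 — take square root: d = √(2.9512) ≈ 1.7179.

d(x, mu) = √(2.9512) ≈ 1.7179


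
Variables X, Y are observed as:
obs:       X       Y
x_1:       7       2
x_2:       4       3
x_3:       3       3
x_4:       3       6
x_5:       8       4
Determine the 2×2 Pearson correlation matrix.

Step 1 — column means:
  mean(X) = (7 + 4 + 3 + 3 + 8) / 5 = 25/5 = 5
  mean(Y) = (2 + 3 + 3 + 6 + 4) / 5 = 18/5 = 3.6

Step 2 — sample variances and covariances s[i,j] = (1/(n-1)) · Σ_k (x_{k,i} - mean_i) · (x_{k,j} - mean_j), with n-1 = 4:
  s[X,X] = ((2)·(2) + (-1)·(-1) + (-2)·(-2) + (-2)·(-2) + (3)·(3)) / 4 = 22/4 = 5.5
  s[X,Y] = ((2)·(-1.6) + (-1)·(-0.6) + (-2)·(-0.6) + (-2)·(2.4) + (3)·(0.4)) / 4 = -5/4 = -1.25
  s[Y,Y] = ((-1.6)·(-1.6) + (-0.6)·(-0.6) + (-0.6)·(-0.6) + (2.4)·(2.4) + (0.4)·(0.4)) / 4 = 9.2/4 = 2.3
  Sample standard deviations s_i = √(s[i,i]):
  s(X) = √(5.5) = 2.3452
  s(Y) = √(2.3) = 1.5166

Step 3 — r_{ij} = s_{ij} / (s_i · s_j):
  r[X,X] = 1 (diagonal).
  r[X,Y] = -1.25 / (2.3452 · 1.5166) = -1.25 / 3.5567 = -0.3515
  r[Y,Y] = 1 (diagonal).

R is symmetric with unit diagonal. Assembling:

R = [[1, -0.3515],
 [-0.3515, 1]]


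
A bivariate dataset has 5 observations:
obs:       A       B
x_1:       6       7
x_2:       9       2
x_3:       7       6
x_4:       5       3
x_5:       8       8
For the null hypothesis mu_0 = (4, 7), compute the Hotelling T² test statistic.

Step 1 — sample mean vector:
  mean(A) = (6 + 9 + 7 + 5 + 8) / 5 = 35/5 = 7
  mean(B) = (7 + 2 + 6 + 3 + 8) / 5 = 26/5 = 5.2
  x̄ = (7, 5.2),  deviation x̄ - mu_0 = (7, 5.2) - (4, 7) = (3, -1.8).

Step 2 — sample covariance matrix, S[i,j] = (1/(n-1)) · Σ_k (x_{k,i} - mean_i) · (x_{k,j} - mean_j), divisor n-1 = 4:
  S[A,A] = ((-1)·(-1) + (2)·(2) + (0)·(0) + (-2)·(-2) + (1)·(1)) / 4 = 10/4 = 2.5
  S[A,B] = ((-1)·(1.8) + (2)·(-3.2) + (0)·(0.8) + (-2)·(-2.2) + (1)·(2.8)) / 4 = -1/4 = -0.25
  S[B,B] = ((1.8)·(1.8) + (-3.2)·(-3.2) + (0.8)·(0.8) + (-2.2)·(-2.2) + (2.8)·(2.8)) / 4 = 26.8/4 = 6.7
  S = [[2.5, -0.25],
 [-0.25, 6.7]].

Step 3 — invert S. det(S) = 2.5·6.7 - (-0.25)² = 16.6875.
  S^{-1} = (1/det) · [[d, -b], [-b, a]] = [[0.4015, 0.015],
 [0.015, 0.1498]].

Step 4 — quadratic form (x̄ - mu_0)^T · S^{-1} · (x̄ - mu_0):
  S^{-1} · (x̄ - mu_0) = (1.1775, -0.2247),
  (x̄ - mu_0)^T · [...] = (3)·(1.1775) + (-1.8)·(-0.2247) = 3.9371.

Step 5 — scale by n: T² = 5 · 3.9371 = 19.6854.

T² ≈ 19.6854


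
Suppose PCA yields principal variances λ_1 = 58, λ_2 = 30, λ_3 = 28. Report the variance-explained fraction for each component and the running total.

Step 1 — total variance = trace(Sigma) = Σ λ_i = 58 + 30 + 28 = 116.

Step 2 — fraction explained by component i = λ_i / Σ λ:
  PC1: 58/116 = 0.5
  PC2: 30/116 = 0.2586
  PC3: 28/116 = 0.2414

Step 3 — cumulative fraction after k components = (λ_1 + ... + λ_k) / Σ λ:
  k = 1: 58/116 = 0.5
  k = 2: (58 + 30)/116 = 88/116 = 0.7586
  k = 3: (58 + 30 + 28)/116 = 116/116 = 1

Summary (fraction, with percent):

explained: PC1 0.5 (50%), PC2 0.2586 (25.86%), PC3 0.2414 (24.14%);  cumulative: 0.5, 0.7586, 1


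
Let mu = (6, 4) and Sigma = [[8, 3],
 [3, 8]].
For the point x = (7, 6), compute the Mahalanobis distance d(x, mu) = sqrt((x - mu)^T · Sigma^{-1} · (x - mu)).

Step 1 — centre the observation: (x - mu) = (1, 2).

Step 2 — invert Sigma. det(Sigma) = 8·8 - (3)² = 55.
  Sigma^{-1} = (1/det) · [[d, -b], [-b, a]] = [[0.1455, -0.0545],
 [-0.0545, 0.1455]].

Step 3 — form the quadratic (x - mu)^T · Sigma^{-1} · (x - mu):
  Sigma^{-1} · (x - mu) = (0.0364, 0.2364).
  (x - mu)^T · [Sigma^{-1} · (x - mu)] = (1)·(0.0364) + (2)·(0.2364) = 0.5091.

Step 4 — take square root: d = √(0.5091) ≈ 0.7135.

d(x, mu) = √(0.5091) ≈ 0.7135


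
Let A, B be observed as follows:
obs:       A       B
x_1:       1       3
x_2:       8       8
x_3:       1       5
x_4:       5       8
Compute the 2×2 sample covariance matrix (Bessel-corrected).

Step 1 — column means:
  mean(A) = (1 + 8 + 1 + 5) / 4 = 15/4 = 3.75
  mean(B) = (3 + 8 + 5 + 8) / 4 = 24/4 = 6

Step 2 — sample covariance S[i,j] = (1/(n-1)) · Σ_k (x_{k,i} - mean_i) · (x_{k,j} - mean_j), with n-1 = 3.
  S[A,A] = ((-2.75)·(-2.75) + (4.25)·(4.25) + (-2.75)·(-2.75) + (1.25)·(1.25)) / 3 = 34.75/3 = 11.5833
  S[A,B] = ((-2.75)·(-3) + (4.25)·(2) + (-2.75)·(-1) + (1.25)·(2)) / 3 = 22/3 = 7.3333
  S[B,B] = ((-3)·(-3) + (2)·(2) + (-1)·(-1) + (2)·(2)) / 3 = 18/3 = 6

S is symmetric (S[j,i] = S[i,j]). Assembling:

S = [[11.5833, 7.3333],
 [7.3333, 6]]


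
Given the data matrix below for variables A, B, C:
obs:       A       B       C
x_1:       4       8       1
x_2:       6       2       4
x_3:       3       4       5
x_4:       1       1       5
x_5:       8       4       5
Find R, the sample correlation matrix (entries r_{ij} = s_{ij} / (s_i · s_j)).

Step 1 — column means:
  mean(A) = (4 + 6 + 3 + 1 + 8) / 5 = 22/5 = 4.4
  mean(B) = (8 + 2 + 4 + 1 + 4) / 5 = 19/5 = 3.8
  mean(C) = (1 + 4 + 5 + 5 + 5) / 5 = 20/5 = 4

Step 2 — sample variances and covariances s[i,j] = (1/(n-1)) · Σ_k (x_{k,i} - mean_i) · (x_{k,j} - mean_j), with n-1 = 4:
  s[A,A] = ((-0.4)·(-0.4) + (1.6)·(1.6) + (-1.4)·(-1.4) + (-3.4)·(-3.4) + (3.6)·(3.6)) / 4 = 29.2/4 = 7.3
  s[A,B] = ((-0.4)·(4.2) + (1.6)·(-1.8) + (-1.4)·(0.2) + (-3.4)·(-2.8) + (3.6)·(0.2)) / 4 = 5.4/4 = 1.35
  s[A,C] = ((-0.4)·(-3) + (1.6)·(0) + (-1.4)·(1) + (-3.4)·(1) + (3.6)·(1)) / 4 = 0/4 = 0
  s[B,B] = ((4.2)·(4.2) + (-1.8)·(-1.8) + (0.2)·(0.2) + (-2.8)·(-2.8) + (0.2)·(0.2)) / 4 = 28.8/4 = 7.2
  s[B,C] = ((4.2)·(-3) + (-1.8)·(0) + (0.2)·(1) + (-2.8)·(1) + (0.2)·(1)) / 4 = -15/4 = -3.75
  s[C,C] = ((-3)·(-3) + (0)·(0) + (1)·(1) + (1)·(1) + (1)·(1)) / 4 = 12/4 = 3
  Sample standard deviations s_i = √(s[i,i]):
  s(A) = √(7.3) = 2.7019
  s(B) = √(7.2) = 2.6833
  s(C) = √(3) = 1.7321

Step 3 — r_{ij} = s_{ij} / (s_i · s_j):
  r[A,A] = 1 (diagonal).
  r[A,B] = 1.35 / (2.7019 · 2.6833) = 1.35 / 7.2498 = 0.1862
  r[A,C] = 0 / (2.7019 · 1.7321) = 0 / 4.6797 = 0
  r[B,B] = 1 (diagonal).
  r[B,C] = -3.75 / (2.6833 · 1.7321) = -3.75 / 4.6476 = -0.8069
  r[C,C] = 1 (diagonal).

R is symmetric with unit diagonal. Assembling:

R = [[1, 0.1862, 0],
 [0.1862, 1, -0.8069],
 [0, -0.8069, 1]]


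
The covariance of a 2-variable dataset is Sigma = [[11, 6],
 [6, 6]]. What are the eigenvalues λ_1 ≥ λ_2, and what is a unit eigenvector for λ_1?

Step 1 — characteristic polynomial of 2×2 Sigma:
  det(Sigma - λI) = λ² - trace · λ + det = 0.
  trace = 11 + 6 = 17, det = 11·6 - (6)² = 30.
Step 2 — discriminant:
  Δ = trace² - 4·det = 289 - 120 = 169.
Step 3 — eigenvalues:
  λ = (trace ± √Δ)/2 = (17 ± 13)/2,
  λ_1 = 15,  λ_2 = 2.

Step 4 — unit eigenvector for λ_1: solve (Sigma - λ_1 I)v = 0. First row:
  (11 - 15)·v_x + (6)·v_y = 0, i.e. (-4)·v_x + (6)·v_y = 0,
  so v ∝ (b, λ_1 - a) = (6, 4) = u.
  ||u|| = √((6)² + (4)²) = √(52) ≈ 7.2111,
  v_1 = u/||u|| ≈ (0.8321, 0.5547) (||v_1|| = 1).

λ_1 = 15,  λ_2 = 2;  v_1 ≈ (0.8321, 0.5547)


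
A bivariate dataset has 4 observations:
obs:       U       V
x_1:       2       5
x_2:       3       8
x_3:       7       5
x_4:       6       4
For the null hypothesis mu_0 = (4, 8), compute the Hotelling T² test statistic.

Step 1 — sample mean vector:
  mean(U) = (2 + 3 + 7 + 6) / 4 = 18/4 = 4.5
  mean(V) = (5 + 8 + 5 + 4) / 4 = 22/4 = 5.5
  x̄ = (4.5, 5.5),  deviation x̄ - mu_0 = (4.5, 5.5) - (4, 8) = (0.5, -2.5).

Step 2 — sample covariance matrix, S[i,j] = (1/(n-1)) · Σ_k (x_{k,i} - mean_i) · (x_{k,j} - mean_j), divisor n-1 = 3:
  S[U,U] = ((-2.5)·(-2.5) + (-1.5)·(-1.5) + (2.5)·(2.5) + (1.5)·(1.5)) / 3 = 17/3 = 5.6667
  S[U,V] = ((-2.5)·(-0.5) + (-1.5)·(2.5) + (2.5)·(-0.5) + (1.5)·(-1.5)) / 3 = -6/3 = -2
  S[V,V] = ((-0.5)·(-0.5) + (2.5)·(2.5) + (-0.5)·(-0.5) + (-1.5)·(-1.5)) / 3 = 9/3 = 3
  S = [[5.6667, -2],
 [-2, 3]].

Step 3 — invert S. det(S) = 5.6667·3 - (-2)² = 13.
  S^{-1} = (1/det) · [[d, -b], [-b, a]] = [[0.2308, 0.1538],
 [0.1538, 0.4359]].

Step 4 — quadratic form (x̄ - mu_0)^T · S^{-1} · (x̄ - mu_0):
  S^{-1} · (x̄ - mu_0) = (-0.2692, -1.0128),
  (x̄ - mu_0)^T · [...] = (0.5)·(-0.2692) + (-2.5)·(-1.0128) = 2.3974.

Step 5 — scale by n: T² = 4 · 2.3974 = 9.5897.

T² ≈ 9.5897


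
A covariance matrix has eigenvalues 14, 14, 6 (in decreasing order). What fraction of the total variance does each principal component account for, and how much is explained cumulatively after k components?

Step 1 — total variance = trace(Sigma) = Σ λ_i = 14 + 14 + 6 = 34.

Step 2 — fraction explained by component i = λ_i / Σ λ:
  PC1: 14/34 = 0.4118
  PC2: 14/34 = 0.4118
  PC3: 6/34 = 0.1765

Step 3 — cumulative fraction after k components = (λ_1 + ... + λ_k) / Σ λ:
  k = 1: 14/34 = 0.4118
  k = 2: (14 + 14)/34 = 28/34 = 0.8235
  k = 3: (14 + 14 + 6)/34 = 34/34 = 1

Summary (fraction, with percent):

explained: PC1 0.4118 (41.18%), PC2 0.4118 (41.18%), PC3 0.1765 (17.65%);  cumulative: 0.4118, 0.8235, 1


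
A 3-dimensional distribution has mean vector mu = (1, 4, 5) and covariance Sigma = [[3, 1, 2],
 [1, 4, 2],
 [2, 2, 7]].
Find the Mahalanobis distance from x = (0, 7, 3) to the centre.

Step 1 — centre the observation: (x - mu) = (-1, 3, -2).

Step 2 — invert Sigma (cofactor / det for 3×3, or solve directly):
  Sigma^{-1} = [[0.4211, -0.0526, -0.1053],
 [-0.0526, 0.2982, -0.0702],
 [-0.1053, -0.0702, 0.193]].

Step 3 — form the quadratic (x - mu)^T · Sigma^{-1} · (x - mu):
  Sigma^{-1} · (x - mu) = (-0.3684, 1.0877, -0.4912).
  (x - mu)^T · [Sigma^{-1} · (x - mu)] = (-1)·(-0.3684) + (3)·(1.0877) + (-2)·(-0.4912) = 4.614.

Step 4 — take square root: d = √(4.614) ≈ 2.148.

d(x, mu) = √(4.614) ≈ 2.148


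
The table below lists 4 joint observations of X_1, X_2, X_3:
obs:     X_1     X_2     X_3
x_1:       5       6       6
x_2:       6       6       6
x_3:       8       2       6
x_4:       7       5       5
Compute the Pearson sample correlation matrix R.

Step 1 — column means:
  mean(X_1) = (5 + 6 + 8 + 7) / 4 = 26/4 = 6.5
  mean(X_2) = (6 + 6 + 2 + 5) / 4 = 19/4 = 4.75
  mean(X_3) = (6 + 6 + 6 + 5) / 4 = 23/4 = 5.75

Step 2 — sample variances and covariances s[i,j] = (1/(n-1)) · Σ_k (x_{k,i} - mean_i) · (x_{k,j} - mean_j), with n-1 = 3:
  s[X_1,X_1] = ((-1.5)·(-1.5) + (-0.5)·(-0.5) + (1.5)·(1.5) + (0.5)·(0.5)) / 3 = 5/3 = 1.6667
  s[X_1,X_2] = ((-1.5)·(1.25) + (-0.5)·(1.25) + (1.5)·(-2.75) + (0.5)·(0.25)) / 3 = -6.5/3 = -2.1667
  s[X_1,X_3] = ((-1.5)·(0.25) + (-0.5)·(0.25) + (1.5)·(0.25) + (0.5)·(-0.75)) / 3 = -0.5/3 = -0.1667
  s[X_2,X_2] = ((1.25)·(1.25) + (1.25)·(1.25) + (-2.75)·(-2.75) + (0.25)·(0.25)) / 3 = 10.75/3 = 3.5833
  s[X_2,X_3] = ((1.25)·(0.25) + (1.25)·(0.25) + (-2.75)·(0.25) + (0.25)·(-0.75)) / 3 = -0.25/3 = -0.0833
  s[X_3,X_3] = ((0.25)·(0.25) + (0.25)·(0.25) + (0.25)·(0.25) + (-0.75)·(-0.75)) / 3 = 0.75/3 = 0.25
  Sample standard deviations s_i = √(s[i,i]):
  s(X_1) = √(1.6667) = 1.291
  s(X_2) = √(3.5833) = 1.893
  s(X_3) = √(0.25) = 0.5

Step 3 — r_{ij} = s_{ij} / (s_i · s_j):
  r[X_1,X_1] = 1 (diagonal).
  r[X_1,X_2] = -2.1667 / (1.291 · 1.893) = -2.1667 / 2.4438 = -0.8866
  r[X_1,X_3] = -0.1667 / (1.291 · 0.5) = -0.1667 / 0.6455 = -0.2582
  r[X_2,X_2] = 1 (diagonal).
  r[X_2,X_3] = -0.0833 / (1.893 · 0.5) = -0.0833 / 0.9465 = -0.088
  r[X_3,X_3] = 1 (diagonal).

R is symmetric with unit diagonal. Assembling:

R = [[1, -0.8866, -0.2582],
 [-0.8866, 1, -0.088],
 [-0.2582, -0.088, 1]]
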